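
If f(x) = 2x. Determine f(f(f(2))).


f(2) = 4
f(4) = 8
f(8) = 16

16


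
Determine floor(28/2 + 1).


28/2 = 14
14 + 1 = 15
floor(15) = 15

15


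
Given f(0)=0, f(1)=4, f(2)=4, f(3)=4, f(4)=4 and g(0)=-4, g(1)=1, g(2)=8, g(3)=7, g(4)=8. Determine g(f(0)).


-4


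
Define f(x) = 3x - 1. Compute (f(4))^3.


f(4) = 11
(11)^3 = 1331

1331


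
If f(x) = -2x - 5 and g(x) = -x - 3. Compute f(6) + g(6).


f(6) = -17
g(6) = -9
Sum = -26

-26


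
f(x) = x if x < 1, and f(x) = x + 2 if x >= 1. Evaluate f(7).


9


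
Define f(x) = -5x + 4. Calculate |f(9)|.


f(9) = -41
|-41| = 41

41


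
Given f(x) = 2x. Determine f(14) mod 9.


f(14) = 28
28 mod 9 = 1

1


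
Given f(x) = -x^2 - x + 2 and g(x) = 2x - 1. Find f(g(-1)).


-4


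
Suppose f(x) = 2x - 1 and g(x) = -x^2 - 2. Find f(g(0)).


g(0) = -2
f(-2) = -5

-5


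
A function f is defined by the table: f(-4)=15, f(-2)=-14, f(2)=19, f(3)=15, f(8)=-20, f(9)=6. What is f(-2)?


-14


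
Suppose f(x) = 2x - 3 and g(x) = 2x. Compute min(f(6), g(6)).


9


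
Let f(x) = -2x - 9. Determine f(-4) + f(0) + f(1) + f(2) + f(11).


f(-4) = -1
f(0) = -9
f(1) = -11
f(2) = -13
f(11) = -31
Sum = -65

-65


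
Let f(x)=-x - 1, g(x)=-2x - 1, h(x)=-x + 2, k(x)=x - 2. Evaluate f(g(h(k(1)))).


k(1) = -1
h(-1) = 3
g(3) = -7
f(-7) = 6

6


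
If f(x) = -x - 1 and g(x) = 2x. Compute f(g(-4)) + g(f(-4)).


f(g(-4)) = 7
g(f(-4)) = 6
Sum = 13

13


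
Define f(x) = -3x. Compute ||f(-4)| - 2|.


f(-4) = 12
|12| = 12
|12 - 2| = 10

10


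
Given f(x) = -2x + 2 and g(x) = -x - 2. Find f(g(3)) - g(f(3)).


f(g(3)) = 12
g(f(3)) = 2
Difference = 10

10


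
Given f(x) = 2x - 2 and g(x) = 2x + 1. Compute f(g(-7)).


g(-7) = -13
f(-13) = -28

-28


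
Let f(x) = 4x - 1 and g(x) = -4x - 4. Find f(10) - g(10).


f(10) = 39
g(10) = -44
Difference = 83

83


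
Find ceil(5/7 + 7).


5/7 = 0.7143
0.7143 + 7 = 7.7143
ceil(7.7143) = 8

8


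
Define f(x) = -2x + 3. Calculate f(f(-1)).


f(-1) = 5
f(5) = -7

-7


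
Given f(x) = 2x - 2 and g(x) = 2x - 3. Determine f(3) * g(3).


f(3) = 4
g(3) = 3
Product = 12

12


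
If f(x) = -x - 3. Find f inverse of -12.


Solve -x - 3 = -12
x = (-12 + 3) / (-1) = 9

9


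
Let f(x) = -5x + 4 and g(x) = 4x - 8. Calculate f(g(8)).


g(8) = 24
f(24) = -116

-116


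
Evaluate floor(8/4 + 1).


3


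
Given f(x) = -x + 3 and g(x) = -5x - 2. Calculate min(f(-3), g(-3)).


f(-3) = 6
g(-3) = 13
min = 6

6


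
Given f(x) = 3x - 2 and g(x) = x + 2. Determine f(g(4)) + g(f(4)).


f(g(4)) = 16
g(f(4)) = 12
Sum = 28

28


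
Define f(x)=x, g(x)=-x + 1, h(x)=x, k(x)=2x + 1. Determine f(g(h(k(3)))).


k(3) = 7
h(7) = 7
g(7) = -6
f(-6) = -6

-6


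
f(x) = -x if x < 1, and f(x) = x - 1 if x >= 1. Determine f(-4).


-4 satisfies x < 1
f(-4) = 4

4


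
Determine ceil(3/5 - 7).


3/5 = 0.6
0.6 - 7 = -6.4
ceil(-6.4) = -6

-6


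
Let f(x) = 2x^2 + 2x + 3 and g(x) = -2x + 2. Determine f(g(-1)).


g(-1) = 4
f(4) = 2*(4)^2 + 2*(4) + 3 = 43

43


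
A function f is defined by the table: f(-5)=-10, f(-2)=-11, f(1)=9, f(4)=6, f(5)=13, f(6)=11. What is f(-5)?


Reading from the table at x = -5

-10


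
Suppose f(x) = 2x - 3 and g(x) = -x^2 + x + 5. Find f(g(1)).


g(1) = 5
f(5) = 7

7


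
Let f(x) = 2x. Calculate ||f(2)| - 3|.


f(2) = 4
|4| = 4
|4 - 3| = 1

1


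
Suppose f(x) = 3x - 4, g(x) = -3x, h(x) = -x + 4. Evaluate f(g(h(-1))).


-49


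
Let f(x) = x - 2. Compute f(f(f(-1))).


f(-1) = -3
f(-3) = -5
f(-5) = -7

-7


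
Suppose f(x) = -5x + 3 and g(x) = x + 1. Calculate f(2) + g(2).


f(2) = -7
g(2) = 3
Sum = -4

-4


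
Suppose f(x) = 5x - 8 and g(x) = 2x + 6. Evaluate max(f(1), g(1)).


f(1) = -3
g(1) = 8
max = 8

8


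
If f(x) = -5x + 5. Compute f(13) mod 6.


f(13) = -60
-60 mod 6 = 0

0


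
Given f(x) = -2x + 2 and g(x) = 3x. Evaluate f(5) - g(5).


f(5) = -8
g(5) = 15
Difference = -23

-23


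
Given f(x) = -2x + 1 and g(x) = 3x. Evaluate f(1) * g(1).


f(1) = -1
g(1) = 3
Product = -3

-3


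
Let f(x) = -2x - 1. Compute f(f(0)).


1


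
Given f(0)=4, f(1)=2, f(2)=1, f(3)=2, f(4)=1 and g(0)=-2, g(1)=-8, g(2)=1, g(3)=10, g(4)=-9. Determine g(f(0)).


f(0) = 4
g(4) = -9

-9


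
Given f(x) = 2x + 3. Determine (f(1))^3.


f(1) = 5
(5)^3 = 125

125


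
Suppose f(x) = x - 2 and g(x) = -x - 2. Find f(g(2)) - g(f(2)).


f(g(2)) = -6
g(f(2)) = -2
Difference = -4

-4


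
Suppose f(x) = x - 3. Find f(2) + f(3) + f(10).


f(2) = -1
f(3) = 0
f(10) = 7
Sum = 6

6


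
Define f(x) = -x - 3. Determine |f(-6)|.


f(-6) = 3
|3| = 3

3


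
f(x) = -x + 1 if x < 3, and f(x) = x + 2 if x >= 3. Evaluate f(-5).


6


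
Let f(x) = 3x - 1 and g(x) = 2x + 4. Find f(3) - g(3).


f(3) = 8
g(3) = 10
Difference = -2

-2


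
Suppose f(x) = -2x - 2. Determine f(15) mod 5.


f(15) = -32
-32 mod 5 = 3

3


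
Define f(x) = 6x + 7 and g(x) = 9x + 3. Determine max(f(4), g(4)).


f(4) = 31
g(4) = 39
max = 39

39


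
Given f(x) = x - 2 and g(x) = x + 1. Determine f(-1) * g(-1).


f(-1) = -3
g(-1) = 0
Product = 0

0


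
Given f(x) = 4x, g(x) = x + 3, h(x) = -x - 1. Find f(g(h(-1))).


h(-1) = 0
g(0) = 3
f(3) = 12

12


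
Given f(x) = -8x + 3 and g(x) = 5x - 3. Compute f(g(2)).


-53


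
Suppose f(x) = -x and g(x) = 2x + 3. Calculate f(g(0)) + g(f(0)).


0


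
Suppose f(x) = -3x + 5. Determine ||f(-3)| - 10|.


f(-3) = 14
|14| = 14
|14 - 10| = 4

4


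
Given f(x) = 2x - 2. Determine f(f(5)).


f(5) = 8
f(8) = 14

14


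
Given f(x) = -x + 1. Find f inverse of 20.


-19


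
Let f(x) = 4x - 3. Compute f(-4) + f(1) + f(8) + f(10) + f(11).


f(-4) = -19
f(1) = 1
f(8) = 29
f(10) = 37
f(11) = 41
Sum = 89

89


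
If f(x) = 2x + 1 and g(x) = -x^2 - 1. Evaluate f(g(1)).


g(1) = -2
f(-2) = -3

-3


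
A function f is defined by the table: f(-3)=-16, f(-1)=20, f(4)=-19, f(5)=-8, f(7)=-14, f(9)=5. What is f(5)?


-8


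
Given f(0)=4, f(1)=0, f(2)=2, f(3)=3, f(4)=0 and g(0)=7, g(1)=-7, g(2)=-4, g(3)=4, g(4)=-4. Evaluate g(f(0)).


-4


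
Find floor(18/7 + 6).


18/7 = 2.5714
2.5714 + 6 = 8.5714
floor(8.5714) = 8

8


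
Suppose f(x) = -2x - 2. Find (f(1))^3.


f(1) = -4
(-4)^3 = -64

-64


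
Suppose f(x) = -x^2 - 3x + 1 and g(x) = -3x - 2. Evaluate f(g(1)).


g(1) = -5
f(-5) = (-1)*(-5)^2 - 3*(-5) + 1 = -9

-9


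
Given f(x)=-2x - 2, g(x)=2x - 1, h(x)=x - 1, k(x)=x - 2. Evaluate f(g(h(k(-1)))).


k(-1) = -3
h(-3) = -4
g(-4) = -9
f(-9) = 16

16


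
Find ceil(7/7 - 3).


7/7 = 1
1 - 3 = -2
ceil(-2) = -2

-2


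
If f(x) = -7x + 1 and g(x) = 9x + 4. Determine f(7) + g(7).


f(7) = -48
g(7) = 67
Sum = 19

19


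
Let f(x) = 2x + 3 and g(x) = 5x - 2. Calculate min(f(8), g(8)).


f(8) = 19
g(8) = 38
min = 19

19


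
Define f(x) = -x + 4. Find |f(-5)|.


f(-5) = 9
|9| = 9

9


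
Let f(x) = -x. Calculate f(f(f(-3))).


f(-3) = 3
f(3) = -3
f(-3) = 3

3


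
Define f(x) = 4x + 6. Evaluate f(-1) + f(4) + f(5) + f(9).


f(-1) = 2
f(4) = 22
f(5) = 26
f(9) = 42
Sum = 92

92


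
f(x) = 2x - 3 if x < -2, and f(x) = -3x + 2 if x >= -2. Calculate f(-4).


-4 satisfies x < -2
f(-4) = -11

-11


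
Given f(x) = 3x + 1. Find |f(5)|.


f(5) = 16
|16| = 16

16


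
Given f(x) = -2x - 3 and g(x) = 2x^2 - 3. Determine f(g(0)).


g(0) = -3
f(-3) = 3

3


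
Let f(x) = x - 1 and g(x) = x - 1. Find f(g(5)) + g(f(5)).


f(g(5)) = 3
g(f(5)) = 3
Sum = 6

6


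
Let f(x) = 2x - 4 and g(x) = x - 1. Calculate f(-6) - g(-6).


f(-6) = -16
g(-6) = -7
Difference = -9

-9


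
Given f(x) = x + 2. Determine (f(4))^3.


f(4) = 6
(6)^3 = 216

216


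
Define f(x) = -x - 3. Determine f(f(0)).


0


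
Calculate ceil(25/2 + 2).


25/2 = 12.5
12.5 + 2 = 14.5
ceil(14.5) = 15

15


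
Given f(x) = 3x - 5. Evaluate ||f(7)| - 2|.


f(7) = 16
|16| = 16
|16 - 2| = 14

14


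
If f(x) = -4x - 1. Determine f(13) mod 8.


f(13) = -53
-53 mod 8 = 3

3


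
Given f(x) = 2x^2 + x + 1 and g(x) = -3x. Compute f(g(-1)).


g(-1) = 3
f(3) = 2*(3)^2 + 1*(3) + 1 = 22

22


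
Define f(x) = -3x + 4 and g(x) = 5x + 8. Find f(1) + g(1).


14


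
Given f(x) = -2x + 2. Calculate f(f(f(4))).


-26


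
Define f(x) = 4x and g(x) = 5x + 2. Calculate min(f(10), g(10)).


40


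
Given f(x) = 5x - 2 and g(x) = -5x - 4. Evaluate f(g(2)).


g(2) = -14
f(-14) = -72

-72


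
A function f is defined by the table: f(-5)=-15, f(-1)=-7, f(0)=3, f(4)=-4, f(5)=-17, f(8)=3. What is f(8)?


Reading from the table at x = 8

3


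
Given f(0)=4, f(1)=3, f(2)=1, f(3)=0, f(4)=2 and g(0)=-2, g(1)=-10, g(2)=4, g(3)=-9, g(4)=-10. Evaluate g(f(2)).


-10


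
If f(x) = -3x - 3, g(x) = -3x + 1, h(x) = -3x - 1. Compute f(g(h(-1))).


h(-1) = 2
g(2) = -5
f(-5) = 12

12


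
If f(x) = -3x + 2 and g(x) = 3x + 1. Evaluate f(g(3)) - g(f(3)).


f(g(3)) = -28
g(f(3)) = -20
Difference = -8

-8


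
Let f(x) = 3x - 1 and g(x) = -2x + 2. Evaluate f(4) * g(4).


-66


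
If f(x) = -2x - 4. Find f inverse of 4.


Solve -2x - 4 = 4
x = (4 + 4) / (-2) = -4

-4


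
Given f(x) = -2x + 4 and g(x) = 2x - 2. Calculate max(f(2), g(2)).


2


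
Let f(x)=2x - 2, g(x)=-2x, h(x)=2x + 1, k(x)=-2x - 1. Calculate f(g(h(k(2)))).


34


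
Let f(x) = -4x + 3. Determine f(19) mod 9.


f(19) = -73
-73 mod 9 = 8

8


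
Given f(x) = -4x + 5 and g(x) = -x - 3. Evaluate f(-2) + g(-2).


f(-2) = 13
g(-2) = -1
Sum = 12

12


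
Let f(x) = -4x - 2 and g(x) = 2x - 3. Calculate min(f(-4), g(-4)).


f(-4) = 14
g(-4) = -11
min = -11

-11


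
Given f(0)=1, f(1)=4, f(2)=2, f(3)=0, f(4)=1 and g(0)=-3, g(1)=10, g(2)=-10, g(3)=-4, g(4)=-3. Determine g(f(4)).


f(4) = 1
g(1) = 10

10


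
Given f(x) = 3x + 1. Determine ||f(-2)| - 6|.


f(-2) = -5
|-5| = 5
|5 - 6| = 1

1


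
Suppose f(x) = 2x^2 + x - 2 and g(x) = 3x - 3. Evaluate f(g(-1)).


g(-1) = -6
f(-6) = 2*(-6)^2 + 1*(-6) - 2 = 64

64


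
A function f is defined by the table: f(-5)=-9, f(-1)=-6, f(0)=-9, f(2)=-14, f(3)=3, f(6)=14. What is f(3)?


Reading from the table at x = 3

3


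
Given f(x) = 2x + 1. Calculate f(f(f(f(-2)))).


f(-2) = -3
f(-3) = -5
f(-5) = -9
f(-9) = -17

-17


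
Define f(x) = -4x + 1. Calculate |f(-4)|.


f(-4) = 17
|17| = 17

17


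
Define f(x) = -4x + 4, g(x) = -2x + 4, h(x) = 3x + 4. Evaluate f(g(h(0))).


h(0) = 4
g(4) = -4
f(-4) = 20

20


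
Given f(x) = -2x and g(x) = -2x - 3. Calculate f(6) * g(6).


f(6) = -12
g(6) = -15
Product = 180

180


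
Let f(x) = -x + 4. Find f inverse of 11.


Solve -x + 4 = 11
x = (11 - 4) / (-1) = -7

-7


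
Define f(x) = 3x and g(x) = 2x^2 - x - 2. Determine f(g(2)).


g(2) = 4
f(4) = 12

12


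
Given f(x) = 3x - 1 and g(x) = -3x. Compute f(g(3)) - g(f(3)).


f(g(3)) = -28
g(f(3)) = -24
Difference = -4

-4


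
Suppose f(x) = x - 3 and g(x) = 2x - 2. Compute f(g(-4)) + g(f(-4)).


f(g(-4)) = -13
g(f(-4)) = -16
Sum = -29

-29


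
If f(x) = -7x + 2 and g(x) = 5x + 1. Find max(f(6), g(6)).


f(6) = -40
g(6) = 31
max = 31

31


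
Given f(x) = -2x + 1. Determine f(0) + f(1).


0


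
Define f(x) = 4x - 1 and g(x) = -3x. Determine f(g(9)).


g(9) = -27
f(-27) = -109

-109


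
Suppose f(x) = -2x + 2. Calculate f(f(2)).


f(2) = -2
f(-2) = 6

6


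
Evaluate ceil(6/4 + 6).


6/4 = 1.5
1.5 + 6 = 7.5
ceil(7.5) = 8

8


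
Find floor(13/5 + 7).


9


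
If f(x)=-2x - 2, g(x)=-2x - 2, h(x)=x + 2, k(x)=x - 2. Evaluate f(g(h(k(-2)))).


k(-2) = -4
h(-4) = -2
g(-2) = 2
f(2) = -6

-6


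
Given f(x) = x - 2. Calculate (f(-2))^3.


f(-2) = -4
(-4)^3 = -64

-64


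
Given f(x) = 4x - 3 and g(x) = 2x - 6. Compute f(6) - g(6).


15


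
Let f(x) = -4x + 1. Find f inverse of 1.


0


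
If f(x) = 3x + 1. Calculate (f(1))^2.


f(1) = 4
(4)^2 = 16

16


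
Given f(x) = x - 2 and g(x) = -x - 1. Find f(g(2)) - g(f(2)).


f(g(2)) = -5
g(f(2)) = -1
Difference = -4

-4


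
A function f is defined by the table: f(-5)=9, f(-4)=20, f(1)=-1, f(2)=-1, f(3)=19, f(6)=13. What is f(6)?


Reading from the table at x = 6

13


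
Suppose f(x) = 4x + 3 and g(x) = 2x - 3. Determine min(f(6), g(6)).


f(6) = 27
g(6) = 9
min = 9

9


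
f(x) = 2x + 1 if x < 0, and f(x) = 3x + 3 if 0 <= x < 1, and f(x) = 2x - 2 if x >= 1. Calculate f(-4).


-4 satisfies x < 0
f(-4) = -7

-7


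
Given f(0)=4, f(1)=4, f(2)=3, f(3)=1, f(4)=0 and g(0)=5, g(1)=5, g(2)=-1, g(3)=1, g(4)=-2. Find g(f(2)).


f(2) = 3
g(3) = 1

1


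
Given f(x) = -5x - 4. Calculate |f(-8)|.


f(-8) = 36
|36| = 36

36


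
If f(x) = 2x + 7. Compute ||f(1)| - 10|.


f(1) = 9
|9| = 9
|9 - 10| = 1

1


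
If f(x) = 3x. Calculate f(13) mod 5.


f(13) = 39
39 mod 5 = 4

4


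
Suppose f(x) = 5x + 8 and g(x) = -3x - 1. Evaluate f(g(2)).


g(2) = -7
f(-7) = -27

-27


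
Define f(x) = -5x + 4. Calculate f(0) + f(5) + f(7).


f(0) = 4
f(5) = -21
f(7) = -31
Sum = -48

-48


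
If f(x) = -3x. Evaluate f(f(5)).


f(5) = -15
f(-15) = 45

45


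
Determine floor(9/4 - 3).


-1


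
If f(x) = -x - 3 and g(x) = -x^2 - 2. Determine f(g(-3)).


g(-3) = -11
f(-11) = 8

8


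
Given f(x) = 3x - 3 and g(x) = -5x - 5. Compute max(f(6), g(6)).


f(6) = 15
g(6) = -35
max = 15

15


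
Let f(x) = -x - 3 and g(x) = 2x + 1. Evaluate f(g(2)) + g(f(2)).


f(g(2)) = -8
g(f(2)) = -9
Sum = -17

-17


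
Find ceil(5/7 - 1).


5/7 = 0.7143
0.7143 - 1 = -0.2857
ceil(-0.2857) = 0

0


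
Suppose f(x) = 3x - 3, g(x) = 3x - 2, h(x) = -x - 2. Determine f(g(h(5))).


h(5) = -7
g(-7) = -23
f(-23) = -72

-72


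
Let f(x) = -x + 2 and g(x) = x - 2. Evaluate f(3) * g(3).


f(3) = -1
g(3) = 1
Product = -1

-1


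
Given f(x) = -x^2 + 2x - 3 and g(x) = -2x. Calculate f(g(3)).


-51


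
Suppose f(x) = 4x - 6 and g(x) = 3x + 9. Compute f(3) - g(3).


f(3) = 6
g(3) = 18
Difference = -12

-12


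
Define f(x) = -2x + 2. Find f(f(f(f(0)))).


f(0) = 2
f(2) = -2
f(-2) = 6
f(6) = -10

-10


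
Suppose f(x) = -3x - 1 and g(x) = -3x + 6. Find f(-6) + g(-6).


f(-6) = 17
g(-6) = 24
Sum = 41

41


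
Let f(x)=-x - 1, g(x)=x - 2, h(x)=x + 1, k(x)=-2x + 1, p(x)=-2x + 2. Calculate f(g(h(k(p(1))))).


-1


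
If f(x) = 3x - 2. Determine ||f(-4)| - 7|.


f(-4) = -14
|-14| = 14
|14 - 7| = 7

7


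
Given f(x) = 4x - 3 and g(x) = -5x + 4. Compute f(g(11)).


g(11) = -51
f(-51) = -207

-207


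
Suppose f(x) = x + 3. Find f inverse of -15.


-18


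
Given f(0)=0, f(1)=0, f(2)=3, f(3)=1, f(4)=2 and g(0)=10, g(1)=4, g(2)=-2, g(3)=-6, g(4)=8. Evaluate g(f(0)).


f(0) = 0
g(0) = 10

10


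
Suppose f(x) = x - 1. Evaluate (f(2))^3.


f(2) = 1
(1)^3 = 1

1


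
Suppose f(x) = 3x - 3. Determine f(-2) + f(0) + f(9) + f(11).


f(-2) = -9
f(0) = -3
f(9) = 24
f(11) = 30
Sum = 42

42


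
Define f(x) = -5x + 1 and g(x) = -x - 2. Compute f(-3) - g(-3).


f(-3) = 16
g(-3) = 1
Difference = 15

15


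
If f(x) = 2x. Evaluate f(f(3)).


f(3) = 6
f(6) = 12

12


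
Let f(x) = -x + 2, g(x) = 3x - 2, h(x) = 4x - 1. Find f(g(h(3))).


h(3) = 11
g(11) = 31
f(31) = -29

-29


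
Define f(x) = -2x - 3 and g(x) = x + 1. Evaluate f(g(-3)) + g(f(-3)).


f(g(-3)) = 1
g(f(-3)) = 4
Sum = 5

5


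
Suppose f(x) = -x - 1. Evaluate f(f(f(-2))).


f(-2) = 1
f(1) = -2
f(-2) = 1

1


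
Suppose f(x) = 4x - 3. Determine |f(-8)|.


35


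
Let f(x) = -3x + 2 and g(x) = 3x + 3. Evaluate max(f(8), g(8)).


f(8) = -22
g(8) = 27
max = 27

27


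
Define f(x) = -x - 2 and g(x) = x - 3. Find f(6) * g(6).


f(6) = -8
g(6) = 3
Product = -24

-24


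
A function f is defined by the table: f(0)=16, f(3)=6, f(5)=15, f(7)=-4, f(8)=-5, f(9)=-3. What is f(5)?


Reading from the table at x = 5

15


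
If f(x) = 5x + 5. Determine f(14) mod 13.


f(14) = 75
75 mod 13 = 10

10


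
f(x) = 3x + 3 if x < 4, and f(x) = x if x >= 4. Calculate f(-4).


-4 satisfies x < 4
f(-4) = -9

-9


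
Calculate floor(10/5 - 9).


10/5 = 2
2 - 9 = -7
floor(-7) = -7

-7


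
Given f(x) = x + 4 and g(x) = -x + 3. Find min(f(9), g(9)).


f(9) = 13
g(9) = -6
min = -6

-6


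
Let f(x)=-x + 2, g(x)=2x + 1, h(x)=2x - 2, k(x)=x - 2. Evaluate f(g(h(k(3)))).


k(3) = 1
h(1) = 0
g(0) = 1
f(1) = 1

1


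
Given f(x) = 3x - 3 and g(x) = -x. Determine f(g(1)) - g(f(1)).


-6


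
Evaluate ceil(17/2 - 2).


7


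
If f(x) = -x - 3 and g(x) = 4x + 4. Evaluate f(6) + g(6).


f(6) = -9
g(6) = 28
Sum = 19

19


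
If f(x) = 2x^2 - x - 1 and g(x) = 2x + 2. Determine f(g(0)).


g(0) = 2
f(2) = 2*(2)^2 - 1*(2) - 1 = 5

5


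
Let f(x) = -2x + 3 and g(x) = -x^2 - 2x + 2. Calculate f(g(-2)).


-1


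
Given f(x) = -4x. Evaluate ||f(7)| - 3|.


25


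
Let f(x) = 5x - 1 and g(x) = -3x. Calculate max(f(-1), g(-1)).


f(-1) = -6
g(-1) = 3
max = 3

3


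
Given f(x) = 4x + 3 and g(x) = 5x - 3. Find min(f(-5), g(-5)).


f(-5) = -17
g(-5) = -28
min = -28

-28


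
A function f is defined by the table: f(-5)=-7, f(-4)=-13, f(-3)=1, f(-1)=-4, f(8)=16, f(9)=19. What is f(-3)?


1


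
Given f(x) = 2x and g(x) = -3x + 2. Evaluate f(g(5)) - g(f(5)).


f(g(5)) = -26
g(f(5)) = -28
Difference = 2

2


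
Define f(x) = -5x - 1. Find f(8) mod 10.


f(8) = -41
-41 mod 10 = 9

9


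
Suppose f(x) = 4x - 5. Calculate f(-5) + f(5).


f(-5) = -25
f(5) = 15
Sum = -10

-10


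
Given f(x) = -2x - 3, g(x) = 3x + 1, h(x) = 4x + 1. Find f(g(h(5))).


h(5) = 21
g(21) = 64
f(64) = -131

-131


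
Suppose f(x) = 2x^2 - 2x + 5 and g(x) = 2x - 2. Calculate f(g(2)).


9


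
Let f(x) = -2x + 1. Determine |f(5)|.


9


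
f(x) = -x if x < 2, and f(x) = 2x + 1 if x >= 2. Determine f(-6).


-6 satisfies x < 2
f(-6) = 6

6


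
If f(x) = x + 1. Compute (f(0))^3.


f(0) = 1
(1)^3 = 1

1


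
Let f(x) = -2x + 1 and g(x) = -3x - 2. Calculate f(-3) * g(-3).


f(-3) = 7
g(-3) = 7
Product = 49

49


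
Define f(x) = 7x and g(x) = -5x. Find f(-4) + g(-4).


f(-4) = -28
g(-4) = 20
Sum = -8

-8


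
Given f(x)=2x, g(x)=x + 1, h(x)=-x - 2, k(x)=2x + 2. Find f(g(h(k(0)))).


k(0) = 2
h(2) = -4
g(-4) = -3
f(-3) = -6

-6


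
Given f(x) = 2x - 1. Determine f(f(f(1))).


f(1) = 1
f(1) = 1
f(1) = 1

1


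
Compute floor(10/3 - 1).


10/3 = 3.3333
3.3333 - 1 = 2.3333
floor(2.3333) = 2

2


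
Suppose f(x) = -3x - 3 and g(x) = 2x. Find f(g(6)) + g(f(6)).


f(g(6)) = -39
g(f(6)) = -42
Sum = -81

-81


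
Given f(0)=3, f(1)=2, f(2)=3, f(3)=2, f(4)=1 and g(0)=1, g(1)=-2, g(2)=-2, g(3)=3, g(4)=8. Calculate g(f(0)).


f(0) = 3
g(3) = 3

3


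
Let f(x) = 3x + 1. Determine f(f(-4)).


f(-4) = -11
f(-11) = -32

-32


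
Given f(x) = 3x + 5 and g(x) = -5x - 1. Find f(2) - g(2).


f(2) = 11
g(2) = -11
Difference = 22

22


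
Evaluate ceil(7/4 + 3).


7/4 = 1.75
1.75 + 3 = 4.75
ceil(4.75) = 5

5


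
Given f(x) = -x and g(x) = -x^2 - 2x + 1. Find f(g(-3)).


2


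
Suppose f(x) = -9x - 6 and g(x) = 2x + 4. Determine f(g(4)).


g(4) = 12
f(12) = -114

-114


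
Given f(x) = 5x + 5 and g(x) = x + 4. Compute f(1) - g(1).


5


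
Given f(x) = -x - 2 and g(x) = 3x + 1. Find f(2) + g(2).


3


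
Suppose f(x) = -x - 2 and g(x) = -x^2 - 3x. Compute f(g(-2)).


g(-2) = 2
f(2) = -4

-4


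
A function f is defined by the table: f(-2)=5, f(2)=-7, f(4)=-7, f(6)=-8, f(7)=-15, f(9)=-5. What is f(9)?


Reading from the table at x = 9

-5


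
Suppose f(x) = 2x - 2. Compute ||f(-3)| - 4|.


f(-3) = -8
|-8| = 8
|8 - 4| = 4

4


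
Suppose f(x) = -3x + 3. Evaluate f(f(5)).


39


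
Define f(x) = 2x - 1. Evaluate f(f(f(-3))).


-31


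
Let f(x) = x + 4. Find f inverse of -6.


Solve x + 4 = -6
x = (-6 - 4) / 1 = -10

-10


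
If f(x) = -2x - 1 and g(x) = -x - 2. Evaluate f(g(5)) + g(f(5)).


f(g(5)) = 13
g(f(5)) = 9
Sum = 22

22


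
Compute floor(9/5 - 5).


9/5 = 1.8
1.8 - 5 = -3.2
floor(-3.2) = -4

-4


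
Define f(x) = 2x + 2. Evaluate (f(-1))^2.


f(-1) = 0
(0)^2 = 0

0


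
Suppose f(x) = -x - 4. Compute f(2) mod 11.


f(2) = -6
-6 mod 11 = 5

5


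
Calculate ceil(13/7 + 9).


13/7 = 1.8571
1.8571 + 9 = 10.8571
ceil(10.8571) = 11

11


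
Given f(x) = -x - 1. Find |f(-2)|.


f(-2) = 1
|1| = 1

1


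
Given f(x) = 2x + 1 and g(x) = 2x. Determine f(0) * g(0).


f(0) = 1
g(0) = 0
Product = 0

0


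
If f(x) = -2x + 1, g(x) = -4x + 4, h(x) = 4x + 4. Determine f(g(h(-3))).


h(-3) = -8
g(-8) = 36
f(36) = -71

-71


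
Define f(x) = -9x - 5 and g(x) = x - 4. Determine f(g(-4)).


g(-4) = -8
f(-8) = 67

67


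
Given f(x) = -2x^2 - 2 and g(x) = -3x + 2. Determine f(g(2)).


-34


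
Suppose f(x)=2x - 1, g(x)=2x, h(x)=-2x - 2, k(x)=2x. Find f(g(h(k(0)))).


-9


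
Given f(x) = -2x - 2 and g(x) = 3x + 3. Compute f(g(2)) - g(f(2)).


f(g(2)) = -20
g(f(2)) = -15
Difference = -5

-5


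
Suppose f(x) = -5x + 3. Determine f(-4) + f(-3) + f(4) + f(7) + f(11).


f(-4) = 23
f(-3) = 18
f(4) = -17
f(7) = -32
f(11) = -52
Sum = -60

-60


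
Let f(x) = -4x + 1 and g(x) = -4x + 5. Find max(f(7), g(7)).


f(7) = -27
g(7) = -23
max = -23

-23


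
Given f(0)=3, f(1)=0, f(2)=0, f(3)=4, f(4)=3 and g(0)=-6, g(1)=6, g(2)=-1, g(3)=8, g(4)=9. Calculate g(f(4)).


f(4) = 3
g(3) = 8

8


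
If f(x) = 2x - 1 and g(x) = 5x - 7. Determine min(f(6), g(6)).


f(6) = 11
g(6) = 23
min = 11

11


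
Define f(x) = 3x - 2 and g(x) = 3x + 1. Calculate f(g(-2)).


g(-2) = -5
f(-5) = -17

-17


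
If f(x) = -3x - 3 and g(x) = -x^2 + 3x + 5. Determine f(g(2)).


g(2) = 7
f(7) = -24

-24


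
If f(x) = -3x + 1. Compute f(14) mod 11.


f(14) = -41
-41 mod 11 = 3

3


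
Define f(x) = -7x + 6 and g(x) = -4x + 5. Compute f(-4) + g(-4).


f(-4) = 34
g(-4) = 21
Sum = 55

55


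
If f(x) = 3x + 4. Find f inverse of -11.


Solve 3x + 4 = -11
x = (-11 - 4) / 3 = -5

-5


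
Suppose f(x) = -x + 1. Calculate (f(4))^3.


f(4) = -3
(-3)^3 = -27

-27


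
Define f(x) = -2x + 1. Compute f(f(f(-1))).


f(-1) = 3
f(3) = -5
f(-5) = 11

11


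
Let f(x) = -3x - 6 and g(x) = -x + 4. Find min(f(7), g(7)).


f(7) = -27
g(7) = -3
min = -27

-27


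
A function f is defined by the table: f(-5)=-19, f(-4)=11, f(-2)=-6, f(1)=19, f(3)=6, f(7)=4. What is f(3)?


6


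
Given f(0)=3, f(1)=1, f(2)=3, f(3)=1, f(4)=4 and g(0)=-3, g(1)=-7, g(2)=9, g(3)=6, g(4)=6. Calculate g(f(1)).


f(1) = 1
g(1) = -7

-7


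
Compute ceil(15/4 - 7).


15/4 = 3.75
3.75 - 7 = -3.25
ceil(-3.25) = -3

-3


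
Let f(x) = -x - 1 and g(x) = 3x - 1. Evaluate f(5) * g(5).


-84


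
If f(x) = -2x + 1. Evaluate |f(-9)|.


f(-9) = 19
|19| = 19

19


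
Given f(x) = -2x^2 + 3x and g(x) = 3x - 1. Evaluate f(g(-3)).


g(-3) = -10
f(-10) = (-2)*(-10)^2 + 3*(-10) = -230

-230


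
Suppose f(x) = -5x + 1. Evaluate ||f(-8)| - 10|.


f(-8) = 41
|41| = 41
|41 - 10| = 31

31


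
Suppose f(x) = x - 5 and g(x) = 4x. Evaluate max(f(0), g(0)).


f(0) = -5
g(0) = 0
max = 0

0


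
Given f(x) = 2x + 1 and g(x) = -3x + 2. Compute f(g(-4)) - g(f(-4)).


f(g(-4)) = 29
g(f(-4)) = 23
Difference = 6

6


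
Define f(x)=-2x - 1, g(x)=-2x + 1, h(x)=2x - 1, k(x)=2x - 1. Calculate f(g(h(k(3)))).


k(3) = 5
h(5) = 9
g(9) = -17
f(-17) = 33

33


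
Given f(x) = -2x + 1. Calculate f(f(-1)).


-5


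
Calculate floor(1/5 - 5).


-5


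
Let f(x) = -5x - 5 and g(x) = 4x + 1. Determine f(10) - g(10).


f(10) = -55
g(10) = 41
Difference = -96

-96


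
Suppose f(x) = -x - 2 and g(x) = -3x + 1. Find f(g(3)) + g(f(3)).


22


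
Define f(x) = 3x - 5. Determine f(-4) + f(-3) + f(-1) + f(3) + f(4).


f(-4) = -17
f(-3) = -14
f(-1) = -8
f(3) = 4
f(4) = 7
Sum = -28

-28


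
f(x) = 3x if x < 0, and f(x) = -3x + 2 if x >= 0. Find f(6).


6 satisfies x >= 0
f(6) = -16

-16


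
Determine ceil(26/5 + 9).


26/5 = 5.2
5.2 + 9 = 14.2
ceil(14.2) = 15

15


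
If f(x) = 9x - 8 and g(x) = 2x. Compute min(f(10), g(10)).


f(10) = 82
g(10) = 20
min = 20

20


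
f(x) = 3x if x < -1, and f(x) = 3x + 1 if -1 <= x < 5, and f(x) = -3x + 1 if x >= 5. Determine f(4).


4 satisfies -1 <= x < 5
f(4) = 13

13


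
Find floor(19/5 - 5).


19/5 = 3.8
3.8 - 5 = -1.2
floor(-1.2) = -2

-2


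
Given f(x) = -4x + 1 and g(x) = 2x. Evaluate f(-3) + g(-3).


7


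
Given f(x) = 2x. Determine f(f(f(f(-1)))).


f(-1) = -2
f(-2) = -4
f(-4) = -8
f(-8) = -16

-16


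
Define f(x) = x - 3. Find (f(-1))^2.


16


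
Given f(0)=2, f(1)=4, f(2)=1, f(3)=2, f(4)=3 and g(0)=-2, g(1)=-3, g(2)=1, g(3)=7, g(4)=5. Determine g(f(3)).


f(3) = 2
g(2) = 1

1


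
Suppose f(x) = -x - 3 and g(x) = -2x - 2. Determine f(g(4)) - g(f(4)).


f(g(4)) = 7
g(f(4)) = 12
Difference = -5

-5


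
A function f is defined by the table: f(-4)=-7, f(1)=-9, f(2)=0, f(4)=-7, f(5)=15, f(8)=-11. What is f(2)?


Reading from the table at x = 2

0


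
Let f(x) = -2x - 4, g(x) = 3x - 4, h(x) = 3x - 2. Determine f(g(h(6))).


h(6) = 16
g(16) = 44
f(44) = -92

-92


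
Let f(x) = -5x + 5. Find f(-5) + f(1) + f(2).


f(-5) = 30
f(1) = 0
f(2) = -5
Sum = 25

25


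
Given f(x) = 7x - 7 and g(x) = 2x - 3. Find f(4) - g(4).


16


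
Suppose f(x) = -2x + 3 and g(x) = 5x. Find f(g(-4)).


g(-4) = -20
f(-20) = 43

43


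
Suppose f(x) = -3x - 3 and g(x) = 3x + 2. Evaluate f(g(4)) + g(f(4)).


f(g(4)) = -45
g(f(4)) = -43
Sum = -88

-88


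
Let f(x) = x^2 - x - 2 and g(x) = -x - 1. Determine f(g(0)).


0


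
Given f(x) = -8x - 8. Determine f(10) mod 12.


f(10) = -88
-88 mod 12 = 8

8


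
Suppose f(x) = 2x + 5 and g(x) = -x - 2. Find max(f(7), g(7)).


19


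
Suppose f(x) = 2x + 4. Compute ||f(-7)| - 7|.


f(-7) = -10
|-10| = 10
|10 - 7| = 3

3


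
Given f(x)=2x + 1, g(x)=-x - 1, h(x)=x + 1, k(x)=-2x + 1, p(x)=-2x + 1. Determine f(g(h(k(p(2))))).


p(2) = -3
k(-3) = 7
h(7) = 8
g(8) = -9
f(-9) = -17

-17


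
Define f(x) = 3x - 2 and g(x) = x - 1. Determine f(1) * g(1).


f(1) = 1
g(1) = 0
Product = 0

0


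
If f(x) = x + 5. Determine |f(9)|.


f(9) = 14
|14| = 14

14


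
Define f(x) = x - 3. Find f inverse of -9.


Solve x - 3 = -9
x = (-9 + 3) / 1 = -6

-6


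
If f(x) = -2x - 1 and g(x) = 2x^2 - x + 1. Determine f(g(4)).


g(4) = 29
f(29) = -59

-59


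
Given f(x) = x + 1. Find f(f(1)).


f(1) = 2
f(2) = 3

3


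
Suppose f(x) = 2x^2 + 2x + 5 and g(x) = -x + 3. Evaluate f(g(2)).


g(2) = 1
f(1) = 2*(1)^2 + 2*(1) + 5 = 9

9


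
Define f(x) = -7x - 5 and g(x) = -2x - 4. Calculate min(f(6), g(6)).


f(6) = -47
g(6) = -16
min = -47

-47


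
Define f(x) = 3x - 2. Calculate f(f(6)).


f(6) = 16
f(16) = 46

46


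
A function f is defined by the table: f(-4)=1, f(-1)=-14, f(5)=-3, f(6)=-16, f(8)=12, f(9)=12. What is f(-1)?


-14


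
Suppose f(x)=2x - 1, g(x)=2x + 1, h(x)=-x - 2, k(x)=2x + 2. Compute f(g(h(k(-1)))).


k(-1) = 0
h(0) = -2
g(-2) = -3
f(-3) = -7

-7


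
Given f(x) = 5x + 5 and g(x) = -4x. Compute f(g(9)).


g(9) = -36
f(-36) = -175

-175


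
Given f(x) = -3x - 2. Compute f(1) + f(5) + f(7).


f(1) = -5
f(5) = -17
f(7) = -23
Sum = -45

-45


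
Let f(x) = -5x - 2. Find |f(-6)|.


f(-6) = 28
|28| = 28

28


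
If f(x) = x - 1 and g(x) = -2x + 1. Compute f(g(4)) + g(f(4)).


f(g(4)) = -8
g(f(4)) = -5
Sum = -13

-13


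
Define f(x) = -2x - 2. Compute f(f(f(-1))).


f(-1) = 0
f(0) = -2
f(-2) = 2

2


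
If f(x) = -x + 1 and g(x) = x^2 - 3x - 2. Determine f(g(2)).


5


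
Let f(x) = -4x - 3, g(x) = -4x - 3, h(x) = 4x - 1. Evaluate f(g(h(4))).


h(4) = 15
g(15) = -63
f(-63) = 249

249


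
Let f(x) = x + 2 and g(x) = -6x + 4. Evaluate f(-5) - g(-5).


f(-5) = -3
g(-5) = 34
Difference = -37

-37


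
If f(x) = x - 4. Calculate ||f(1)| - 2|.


f(1) = -3
|-3| = 3
|3 - 2| = 1

1


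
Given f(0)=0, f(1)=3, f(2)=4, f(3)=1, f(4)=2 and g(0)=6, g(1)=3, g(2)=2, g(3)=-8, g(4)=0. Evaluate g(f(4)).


f(4) = 2
g(2) = 2

2


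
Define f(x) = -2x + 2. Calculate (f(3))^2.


f(3) = -4
(-4)^2 = 16

16


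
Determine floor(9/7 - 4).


9/7 = 1.2857
1.2857 - 4 = -2.7143
floor(-2.7143) = -3

-3


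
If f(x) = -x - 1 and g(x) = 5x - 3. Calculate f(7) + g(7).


f(7) = -8
g(7) = 32
Sum = 24

24


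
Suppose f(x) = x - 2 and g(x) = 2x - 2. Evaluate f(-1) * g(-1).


f(-1) = -3
g(-1) = -4
Product = 12

12


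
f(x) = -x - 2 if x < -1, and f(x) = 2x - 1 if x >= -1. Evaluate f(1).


1 satisfies x >= -1
f(1) = 1

1


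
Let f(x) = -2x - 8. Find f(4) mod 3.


f(4) = -16
-16 mod 3 = 2

2


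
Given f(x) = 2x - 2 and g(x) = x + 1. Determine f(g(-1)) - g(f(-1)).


1


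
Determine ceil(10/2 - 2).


10/2 = 5
5 - 2 = 3
ceil(3) = 3

3


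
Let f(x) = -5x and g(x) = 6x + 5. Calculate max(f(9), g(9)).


f(9) = -45
g(9) = 59
max = 59

59


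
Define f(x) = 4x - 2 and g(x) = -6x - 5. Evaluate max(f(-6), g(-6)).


f(-6) = -26
g(-6) = 31
max = 31

31


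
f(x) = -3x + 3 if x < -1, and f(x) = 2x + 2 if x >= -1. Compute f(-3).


-3 satisfies x < -1
f(-3) = 12

12


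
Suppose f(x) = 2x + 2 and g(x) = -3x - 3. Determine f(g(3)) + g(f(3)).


f(g(3)) = -22
g(f(3)) = -27
Sum = -49

-49


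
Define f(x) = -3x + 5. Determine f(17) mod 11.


f(17) = -46
-46 mod 11 = 9

9


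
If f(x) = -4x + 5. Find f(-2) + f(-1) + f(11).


f(-2) = 13
f(-1) = 9
f(11) = -39
Sum = -17

-17


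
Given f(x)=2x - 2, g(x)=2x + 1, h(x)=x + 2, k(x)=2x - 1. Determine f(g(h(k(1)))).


12


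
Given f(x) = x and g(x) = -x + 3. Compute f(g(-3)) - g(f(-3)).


f(g(-3)) = 6
g(f(-3)) = 6
Difference = 0

0


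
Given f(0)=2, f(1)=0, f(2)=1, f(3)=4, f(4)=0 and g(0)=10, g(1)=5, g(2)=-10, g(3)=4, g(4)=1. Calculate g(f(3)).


1


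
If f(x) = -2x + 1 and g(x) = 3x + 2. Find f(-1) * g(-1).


f(-1) = 3
g(-1) = -1
Product = -3

-3


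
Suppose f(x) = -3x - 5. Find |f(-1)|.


f(-1) = -2
|-2| = 2

2


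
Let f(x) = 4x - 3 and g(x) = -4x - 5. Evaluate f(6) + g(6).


f(6) = 21
g(6) = -29
Sum = -8

-8


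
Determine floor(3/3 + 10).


3/3 = 1
1 + 10 = 11
floor(11) = 11

11


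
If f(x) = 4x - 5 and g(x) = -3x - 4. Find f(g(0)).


g(0) = -4
f(-4) = -21

-21


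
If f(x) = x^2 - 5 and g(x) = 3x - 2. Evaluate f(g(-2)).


g(-2) = -8
f(-8) = 1*(-8)^2 - 5 = 59

59


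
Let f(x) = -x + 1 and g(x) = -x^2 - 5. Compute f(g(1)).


g(1) = -6
f(-6) = 7

7


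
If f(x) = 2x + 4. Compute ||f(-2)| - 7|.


7


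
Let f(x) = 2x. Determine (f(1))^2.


f(1) = 2
(2)^2 = 4

4


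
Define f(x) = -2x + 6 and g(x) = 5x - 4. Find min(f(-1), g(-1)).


f(-1) = 8
g(-1) = -9
min = -9

-9


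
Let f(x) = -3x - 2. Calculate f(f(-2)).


-14


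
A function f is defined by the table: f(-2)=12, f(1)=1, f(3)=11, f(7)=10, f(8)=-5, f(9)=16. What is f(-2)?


Reading from the table at x = -2

12


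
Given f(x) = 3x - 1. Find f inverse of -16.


Solve 3x - 1 = -16
x = (-16 + 1) / 3 = -5

-5


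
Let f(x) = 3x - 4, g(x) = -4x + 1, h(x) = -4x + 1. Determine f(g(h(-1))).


h(-1) = 5
g(5) = -19
f(-19) = -61

-61


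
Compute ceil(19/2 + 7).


19/2 = 9.5
9.5 + 7 = 16.5
ceil(16.5) = 17

17


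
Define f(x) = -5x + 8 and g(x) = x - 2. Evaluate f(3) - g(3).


f(3) = -7
g(3) = 1
Difference = -8

-8


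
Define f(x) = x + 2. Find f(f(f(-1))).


5


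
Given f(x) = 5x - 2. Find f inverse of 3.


Solve 5x - 2 = 3
x = (3 + 2) / 5 = 1

1


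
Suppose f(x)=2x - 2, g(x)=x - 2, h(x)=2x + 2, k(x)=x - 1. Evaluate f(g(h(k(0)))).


k(0) = -1
h(-1) = 0
g(0) = -2
f(-2) = -6

-6


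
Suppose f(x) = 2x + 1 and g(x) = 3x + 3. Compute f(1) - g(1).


f(1) = 3
g(1) = 6
Difference = -3

-3


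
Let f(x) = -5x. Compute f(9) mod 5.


f(9) = -45
-45 mod 5 = 0

0


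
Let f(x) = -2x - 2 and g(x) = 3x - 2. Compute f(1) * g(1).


f(1) = -4
g(1) = 1
Product = -4

-4


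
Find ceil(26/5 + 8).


26/5 = 5.2
5.2 + 8 = 13.2
ceil(13.2) = 14

14


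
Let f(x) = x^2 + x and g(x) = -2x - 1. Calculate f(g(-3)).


30


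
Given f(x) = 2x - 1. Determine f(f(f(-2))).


f(-2) = -5
f(-5) = -11
f(-11) = -23

-23


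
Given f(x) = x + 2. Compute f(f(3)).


f(3) = 5
f(5) = 7

7


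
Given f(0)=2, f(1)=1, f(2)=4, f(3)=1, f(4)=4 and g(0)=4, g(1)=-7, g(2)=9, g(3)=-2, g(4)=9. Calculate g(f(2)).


f(2) = 4
g(4) = 9

9


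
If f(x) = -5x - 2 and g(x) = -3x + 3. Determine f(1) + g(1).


f(1) = -7
g(1) = 0
Sum = -7

-7


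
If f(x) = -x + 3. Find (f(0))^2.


f(0) = 3
(3)^2 = 9

9


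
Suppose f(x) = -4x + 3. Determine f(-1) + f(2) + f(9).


f(-1) = 7
f(2) = -5
f(9) = -33
Sum = -31

-31


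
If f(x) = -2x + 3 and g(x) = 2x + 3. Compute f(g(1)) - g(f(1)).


f(g(1)) = -7
g(f(1)) = 5
Difference = -12

-12


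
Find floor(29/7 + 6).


29/7 = 4.1429
4.1429 + 6 = 10.1429
floor(10.1429) = 10

10


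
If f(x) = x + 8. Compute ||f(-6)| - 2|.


f(-6) = 2
|2| = 2
|2 - 2| = 0

0


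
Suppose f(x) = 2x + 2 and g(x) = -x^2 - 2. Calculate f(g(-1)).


g(-1) = -3
f(-3) = -4

-4


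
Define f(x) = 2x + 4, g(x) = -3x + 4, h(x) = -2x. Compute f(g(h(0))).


h(0) = 0
g(0) = 4
f(4) = 12

12


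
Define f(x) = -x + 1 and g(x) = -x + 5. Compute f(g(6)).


2


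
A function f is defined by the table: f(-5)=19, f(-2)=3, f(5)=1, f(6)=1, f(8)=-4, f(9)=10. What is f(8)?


Reading from the table at x = 8

-4


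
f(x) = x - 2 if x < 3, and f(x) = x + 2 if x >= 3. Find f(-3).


-3 satisfies x < 3
f(-3) = -5

-5


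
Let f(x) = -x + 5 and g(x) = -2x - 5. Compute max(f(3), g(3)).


f(3) = 2
g(3) = -11
max = 2

2


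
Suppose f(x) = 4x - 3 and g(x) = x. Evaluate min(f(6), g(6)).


f(6) = 21
g(6) = 6
min = 6

6


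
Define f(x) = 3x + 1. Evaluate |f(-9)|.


f(-9) = -26
|-26| = 26

26


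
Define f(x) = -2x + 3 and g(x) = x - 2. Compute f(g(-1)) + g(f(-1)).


f(g(-1)) = 9
g(f(-1)) = 3
Sum = 12

12


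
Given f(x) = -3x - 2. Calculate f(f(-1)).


-5


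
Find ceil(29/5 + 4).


29/5 = 5.8
5.8 + 4 = 9.8
ceil(9.8) = 10

10


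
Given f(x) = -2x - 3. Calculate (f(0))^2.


f(0) = -3
(-3)^2 = 9

9


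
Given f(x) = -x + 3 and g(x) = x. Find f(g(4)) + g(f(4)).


f(g(4)) = -1
g(f(4)) = -1
Sum = -2

-2


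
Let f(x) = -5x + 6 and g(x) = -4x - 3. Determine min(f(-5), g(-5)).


17


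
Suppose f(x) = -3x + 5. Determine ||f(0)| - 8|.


f(0) = 5
|5| = 5
|5 - 8| = 3

3


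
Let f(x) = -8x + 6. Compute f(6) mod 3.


f(6) = -42
-42 mod 3 = 0

0


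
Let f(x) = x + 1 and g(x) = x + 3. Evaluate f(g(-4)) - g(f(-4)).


f(g(-4)) = 0
g(f(-4)) = 0
Difference = 0

0


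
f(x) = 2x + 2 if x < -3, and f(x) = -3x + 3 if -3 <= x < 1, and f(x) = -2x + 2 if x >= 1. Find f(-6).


-6 satisfies x < -3
f(-6) = -10

-10


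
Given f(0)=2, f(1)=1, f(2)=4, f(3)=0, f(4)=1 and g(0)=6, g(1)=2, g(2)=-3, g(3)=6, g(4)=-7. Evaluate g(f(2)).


f(2) = 4
g(4) = -7

-7


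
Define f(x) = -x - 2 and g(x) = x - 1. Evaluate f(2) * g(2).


f(2) = -4
g(2) = 1
Product = -4

-4


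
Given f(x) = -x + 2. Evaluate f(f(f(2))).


f(2) = 0
f(0) = 2
f(2) = 0

0


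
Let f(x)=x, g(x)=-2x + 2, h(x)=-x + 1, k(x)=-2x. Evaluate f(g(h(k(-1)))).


k(-1) = 2
h(2) = -1
g(-1) = 4
f(4) = 4

4


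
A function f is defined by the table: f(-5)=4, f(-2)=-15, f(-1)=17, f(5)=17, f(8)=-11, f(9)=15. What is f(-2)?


Reading from the table at x = -2

-15


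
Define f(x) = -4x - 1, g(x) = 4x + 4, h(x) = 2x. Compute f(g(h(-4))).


h(-4) = -8
g(-8) = -28
f(-28) = 111

111


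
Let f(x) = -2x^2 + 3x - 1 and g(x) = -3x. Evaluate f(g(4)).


g(4) = -12
f(-12) = (-2)*(-12)^2 + 3*(-12) - 1 = -325

-325


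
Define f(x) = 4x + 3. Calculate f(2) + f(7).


42


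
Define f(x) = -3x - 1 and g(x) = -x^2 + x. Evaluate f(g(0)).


g(0) = 0
f(0) = -1

-1


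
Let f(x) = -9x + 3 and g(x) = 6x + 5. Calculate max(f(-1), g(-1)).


f(-1) = 12
g(-1) = -1
max = 12

12


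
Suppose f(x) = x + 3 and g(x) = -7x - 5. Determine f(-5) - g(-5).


f(-5) = -2
g(-5) = 30
Difference = -32

-32


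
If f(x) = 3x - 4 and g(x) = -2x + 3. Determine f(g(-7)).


g(-7) = 17
f(17) = 47

47


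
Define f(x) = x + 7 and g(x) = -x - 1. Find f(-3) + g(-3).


f(-3) = 4
g(-3) = 2
Sum = 6

6


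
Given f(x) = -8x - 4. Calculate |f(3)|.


f(3) = -28
|-28| = 28

28


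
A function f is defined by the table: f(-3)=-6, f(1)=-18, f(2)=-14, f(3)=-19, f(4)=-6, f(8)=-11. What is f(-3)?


-6


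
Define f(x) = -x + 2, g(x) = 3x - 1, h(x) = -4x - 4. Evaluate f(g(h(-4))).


-33


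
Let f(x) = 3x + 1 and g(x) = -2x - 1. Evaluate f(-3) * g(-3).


f(-3) = -8
g(-3) = 5
Product = -40

-40


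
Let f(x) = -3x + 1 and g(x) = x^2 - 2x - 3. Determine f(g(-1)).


1


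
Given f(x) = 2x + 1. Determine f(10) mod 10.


f(10) = 21
21 mod 10 = 1

1


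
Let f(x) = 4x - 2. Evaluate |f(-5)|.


f(-5) = -22
|-22| = 22

22


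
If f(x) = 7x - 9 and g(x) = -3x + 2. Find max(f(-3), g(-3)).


f(-3) = -30
g(-3) = 11
max = 11

11


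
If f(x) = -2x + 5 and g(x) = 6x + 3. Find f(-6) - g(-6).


f(-6) = 17
g(-6) = -33
Difference = 50

50


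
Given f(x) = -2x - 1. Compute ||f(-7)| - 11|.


f(-7) = 13
|13| = 13
|13 - 11| = 2

2


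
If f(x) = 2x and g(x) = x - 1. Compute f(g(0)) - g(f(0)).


f(g(0)) = -2
g(f(0)) = -1
Difference = -1

-1


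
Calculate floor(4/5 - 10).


4/5 = 0.8
0.8 - 10 = -9.2
floor(-9.2) = -10

-10


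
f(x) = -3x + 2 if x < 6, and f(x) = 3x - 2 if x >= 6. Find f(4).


4 satisfies x < 6
f(4) = -10

-10


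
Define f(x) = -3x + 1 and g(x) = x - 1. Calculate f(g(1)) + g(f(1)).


-2


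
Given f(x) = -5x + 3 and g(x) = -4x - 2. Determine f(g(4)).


g(4) = -18
f(-18) = 93

93


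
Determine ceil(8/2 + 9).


8/2 = 4
4 + 9 = 13
ceil(13) = 13

13


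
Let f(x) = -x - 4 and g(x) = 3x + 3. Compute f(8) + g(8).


f(8) = -12
g(8) = 27
Sum = 15

15
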